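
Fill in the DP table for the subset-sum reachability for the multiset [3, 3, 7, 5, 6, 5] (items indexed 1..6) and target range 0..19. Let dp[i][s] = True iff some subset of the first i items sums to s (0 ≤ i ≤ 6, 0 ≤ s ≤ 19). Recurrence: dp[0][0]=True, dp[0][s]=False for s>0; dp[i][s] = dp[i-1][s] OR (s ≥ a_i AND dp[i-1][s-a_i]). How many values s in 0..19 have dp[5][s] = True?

17

i\s   0   1   2   3   4   5   6   7   8   9  10  11  12  13  14  15  16  17  18  19
  0   T   F   F   F   F   F   F   F   F   F   F   F   F   F   F   F   F   F   F   F
  1   T   F   F   T   F   F   F   F   F   F   F   F   F   F   F   F   F   F   F   F
  2   T   F   F   T   F   F   T   F   F   F   F   F   F   F   F   F   F   F   F   F
  3   T   F   F   T   F   F   T   T   F   F   T   F   F   T   F   F   F   F   F   F
  4   T   F   F   T   F   T   T   T   T   F   T   T   T   T   F   T   F   F   T   F
  5   T   F   F   T   F   T   T   T   T   T   T   T   T   T   T   T   T   T   T   T
  6   T   F   F   T   F   T   T   T   T   T   T   T   T   T   T   T   T   T   T   T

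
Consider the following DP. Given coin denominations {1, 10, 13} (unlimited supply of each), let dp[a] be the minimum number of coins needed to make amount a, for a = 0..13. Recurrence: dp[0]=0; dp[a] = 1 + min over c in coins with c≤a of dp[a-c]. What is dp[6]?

 a  0  1  2  3  4  5  6  7  8  9 10 11 12 13
dp  0  1  2  3  4  5  6  7  8  9  1  2  3  1

6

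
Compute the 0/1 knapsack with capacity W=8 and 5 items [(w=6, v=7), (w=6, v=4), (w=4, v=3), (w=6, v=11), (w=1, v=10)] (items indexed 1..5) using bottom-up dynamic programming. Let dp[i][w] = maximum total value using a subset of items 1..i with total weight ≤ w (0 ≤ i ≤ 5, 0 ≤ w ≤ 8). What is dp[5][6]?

13

i\w   0   1   2   3   4   5   6   7   8
  0   0   0   0   0   0   0   0   0   0
  1   0   0   0   0   0   0   7   7   7
  2   0   0   0   0   0   0   7   7   7
  3   0   0   0   0   3   3   7   7   7
  4   0   0   0   0   3   3  11  11  11
  5   0  10  10  10  10  13  13  21  21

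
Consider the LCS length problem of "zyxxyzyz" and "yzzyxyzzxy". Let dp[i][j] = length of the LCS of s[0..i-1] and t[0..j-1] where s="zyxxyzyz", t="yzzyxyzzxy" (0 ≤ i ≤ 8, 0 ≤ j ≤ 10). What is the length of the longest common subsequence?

   ''  y  z  z  y  x  y  z  z  x  y
''  0  0  0  0  0  0  0  0  0  0  0
 z  0  0  1  1  1  1  1  1  1  1  1
 y  0  1  1  1  2  2  2  2  2  2  2
 x  0  1  1  1  2  3  3  3  3  3  3
 x  0  1  1  1  2  3  3  3  3  4  4
 y  0  1  1  1  2  3  4  4  4  4  5
 z  0  1  2  2  2  3  4  5  5  5  5
 y  0  1  2  2  3  3  4  5  5  5  6
 z  0  1  2  3  3  3  4  5  6  6  6

6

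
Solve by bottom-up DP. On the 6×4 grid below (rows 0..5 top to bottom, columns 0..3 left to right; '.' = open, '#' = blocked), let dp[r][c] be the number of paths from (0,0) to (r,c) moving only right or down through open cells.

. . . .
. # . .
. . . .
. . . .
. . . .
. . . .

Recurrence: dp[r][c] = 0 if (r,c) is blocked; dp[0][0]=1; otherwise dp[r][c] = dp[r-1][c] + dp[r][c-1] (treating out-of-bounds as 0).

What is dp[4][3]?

r\c   0   1   2   3
  0   1   1   1   1
  1   1   0   1   2
  2   1   1   2   4
  3   1   2   4   8
  4   1   3   7  15
  5   1   4  11  26

15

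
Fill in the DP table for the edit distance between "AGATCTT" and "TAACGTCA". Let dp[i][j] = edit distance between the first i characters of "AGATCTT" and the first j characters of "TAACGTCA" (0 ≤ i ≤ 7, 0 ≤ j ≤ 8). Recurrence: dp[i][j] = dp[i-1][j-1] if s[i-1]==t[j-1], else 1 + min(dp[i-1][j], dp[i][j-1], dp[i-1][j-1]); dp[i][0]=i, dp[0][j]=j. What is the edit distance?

6

   ''  T  A  A  C  G  T  C  A
''  0  1  2  3  4  5  6  7  8
 A  1  1  1  2  3  4  5  6  7
 G  2  2  2  2  3  3  4  5  6
 A  3  3  2  2  3  4  4  5  5
 T  4  3  3  3  3  4  4  5  6
 C  5  4  4  4  3  4  5  4  5
 T  6  5  5  5  4  4  4  5  5
 T  7  6  6  6  5  5  4  5  6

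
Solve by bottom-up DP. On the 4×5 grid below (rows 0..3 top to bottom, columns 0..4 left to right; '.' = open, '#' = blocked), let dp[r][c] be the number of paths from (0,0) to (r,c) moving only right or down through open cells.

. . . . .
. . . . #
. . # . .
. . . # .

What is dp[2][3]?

4

r\c   0   1   2   3   4
  0   1   1   1   1   1
  1   1   2   3   4   0
  2   1   3   0   4   4
  3   1   4   4   0   4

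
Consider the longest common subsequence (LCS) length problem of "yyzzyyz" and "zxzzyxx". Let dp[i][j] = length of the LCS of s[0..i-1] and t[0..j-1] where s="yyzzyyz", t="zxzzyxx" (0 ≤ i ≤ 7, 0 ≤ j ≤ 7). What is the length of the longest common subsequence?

   ''  z  x  z  z  y  x  x
''  0  0  0  0  0  0  0  0
 y  0  0  0  0  0  1  1  1
 y  0  0  0  0  0  1  1  1
 z  0  1  1  1  1  1  1  1
 z  0  1  1  2  2  2  2  2
 y  0  1  1  2  2  3  3  3
 y  0  1  1  2  2  3  3  3
 z  0  1  1  2  3  3  3  3

3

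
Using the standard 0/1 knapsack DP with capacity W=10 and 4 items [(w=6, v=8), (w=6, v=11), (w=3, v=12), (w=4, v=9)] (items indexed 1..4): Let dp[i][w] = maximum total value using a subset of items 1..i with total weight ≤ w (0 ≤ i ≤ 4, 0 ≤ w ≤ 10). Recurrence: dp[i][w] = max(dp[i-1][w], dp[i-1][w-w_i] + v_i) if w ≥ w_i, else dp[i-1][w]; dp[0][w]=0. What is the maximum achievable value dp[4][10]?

23

i\w   0   1   2   3   4   5   6   7   8   9  10
  0   0   0   0   0   0   0   0   0   0   0   0
  1   0   0   0   0   0   0   8   8   8   8   8
  2   0   0   0   0   0   0  11  11  11  11  11
  3   0   0   0  12  12  12  12  12  12  23  23
  4   0   0   0  12  12  12  12  21  21  23  23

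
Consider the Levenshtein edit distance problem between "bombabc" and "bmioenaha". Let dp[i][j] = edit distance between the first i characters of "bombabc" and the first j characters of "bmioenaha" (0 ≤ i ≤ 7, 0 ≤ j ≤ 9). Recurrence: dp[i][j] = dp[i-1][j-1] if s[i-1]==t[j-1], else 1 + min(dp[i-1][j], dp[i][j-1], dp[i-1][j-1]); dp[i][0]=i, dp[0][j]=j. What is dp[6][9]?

   ''  b  m  i  o  e  n  a  h  a
''  0  1  2  3  4  5  6  7  8  9
 b  1  0  1  2  3  4  5  6  7  8
 o  2  1  1  2  2  3  4  5  6  7
 m  3  2  1  2  3  3  4  5  6  7
 b  4  3  2  2  3  4  4  5  6  7
 a  5  4  3  3  3  4  5  4  5  6
 b  6  5  4  4  4  4  5  5  5  6
 c  7  6  5  5  5  5  5  6  6  6

6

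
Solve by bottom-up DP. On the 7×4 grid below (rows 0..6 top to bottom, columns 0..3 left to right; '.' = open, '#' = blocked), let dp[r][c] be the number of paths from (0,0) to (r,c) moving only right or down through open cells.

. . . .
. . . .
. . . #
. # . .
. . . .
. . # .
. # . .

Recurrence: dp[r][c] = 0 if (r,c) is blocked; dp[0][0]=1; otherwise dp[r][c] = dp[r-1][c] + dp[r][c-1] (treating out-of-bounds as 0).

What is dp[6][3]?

r\c   0   1   2   3
  0   1   1   1   1
  1   1   2   3   4
  2   1   3   6   0
  3   1   0   6   6
  4   1   1   7  13
  5   1   2   0  13
  6   1   0   0  13

13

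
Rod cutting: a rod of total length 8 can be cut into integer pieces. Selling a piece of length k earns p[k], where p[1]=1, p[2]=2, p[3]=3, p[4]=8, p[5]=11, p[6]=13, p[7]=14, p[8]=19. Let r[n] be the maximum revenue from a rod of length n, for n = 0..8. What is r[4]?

   n    0    1    2    3    4    5    6    7    8
r[n]    0    1    2    3    8   11   13   14   19

8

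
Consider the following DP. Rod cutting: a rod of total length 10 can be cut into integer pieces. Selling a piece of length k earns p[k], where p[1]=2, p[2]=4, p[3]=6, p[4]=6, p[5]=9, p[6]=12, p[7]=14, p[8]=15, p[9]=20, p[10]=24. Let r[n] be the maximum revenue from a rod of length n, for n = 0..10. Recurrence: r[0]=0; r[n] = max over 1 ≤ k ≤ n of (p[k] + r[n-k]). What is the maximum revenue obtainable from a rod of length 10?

   n    0    1    2    3    4    5    6    7    8    9   10
r[n]    0    2    4    6    8   10   12   14   16   20   24

24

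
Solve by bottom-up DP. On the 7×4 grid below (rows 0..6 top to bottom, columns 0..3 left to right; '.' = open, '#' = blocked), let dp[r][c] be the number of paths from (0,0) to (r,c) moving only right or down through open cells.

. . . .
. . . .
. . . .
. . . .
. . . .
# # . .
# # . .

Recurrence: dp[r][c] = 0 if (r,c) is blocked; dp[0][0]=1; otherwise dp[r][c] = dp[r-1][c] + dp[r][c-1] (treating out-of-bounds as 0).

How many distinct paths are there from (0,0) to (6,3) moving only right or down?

r\c   0   1   2   3
  0   1   1   1   1
  1   1   2   3   4
  2   1   3   6  10
  3   1   4  10  20
  4   1   5  15  35
  5   0   0  15  50
  6   0   0  15  65

65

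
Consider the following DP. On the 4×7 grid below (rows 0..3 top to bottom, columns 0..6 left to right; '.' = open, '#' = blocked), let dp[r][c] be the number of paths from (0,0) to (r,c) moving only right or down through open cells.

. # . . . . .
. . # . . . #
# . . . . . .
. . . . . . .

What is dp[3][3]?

r\c   0   1   2   3   4   5   6
  0   1   0   0   0   0   0   0
  1   1   1   0   0   0   0   0
  2   0   1   1   1   1   1   1
  3   0   1   2   3   4   5   6

3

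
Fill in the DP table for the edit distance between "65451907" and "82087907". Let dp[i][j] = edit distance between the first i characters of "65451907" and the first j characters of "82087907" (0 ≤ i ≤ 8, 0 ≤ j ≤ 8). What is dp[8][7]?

   ''  8  2  0  8  7  9  0  7
''  0  1  2  3  4  5  6  7  8
 6  1  1  2  3  4  5  6  7  8
 5  2  2  2  3  4  5  6  7  8
 4  3  3  3  3  4  5  6  7  8
 5  4  4  4  4  4  5  6  7  8
 1  5  5  5  5  5  5  6  7  8
 9  6  6  6  6  6  6  5  6  7
 0  7  7  7  6  7  7  6  5  6
 7  8  8  8  7  7  7  7  6  5

6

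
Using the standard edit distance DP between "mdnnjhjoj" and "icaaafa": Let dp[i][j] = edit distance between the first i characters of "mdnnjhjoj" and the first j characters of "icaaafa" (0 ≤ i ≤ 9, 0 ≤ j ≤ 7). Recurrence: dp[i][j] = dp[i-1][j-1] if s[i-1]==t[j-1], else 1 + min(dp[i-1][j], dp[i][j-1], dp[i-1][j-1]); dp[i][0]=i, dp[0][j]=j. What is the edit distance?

   ''  i  c  a  a  a  f  a
''  0  1  2  3  4  5  6  7
 m  1  1  2  3  4  5  6  7
 d  2  2  2  3  4  5  6  7
 n  3  3  3  3  4  5  6  7
 n  4  4  4  4  4  5  6  7
 j  5  5  5  5  5  5  6  7
 h  6  6  6  6  6  6  6  7
 j  7  7  7  7  7  7  7  7
 o  8  8  8  8  8  8  8  8
 j  9  9  9  9  9  9  9  9

9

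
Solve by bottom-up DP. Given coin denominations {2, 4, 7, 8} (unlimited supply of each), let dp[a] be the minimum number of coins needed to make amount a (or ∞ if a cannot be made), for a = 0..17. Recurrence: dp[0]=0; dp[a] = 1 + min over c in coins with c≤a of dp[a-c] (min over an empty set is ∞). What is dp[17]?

 a  0  1  2  3  4  5  6  7  8  9 10 11 12 13 14 15 16 17
dp  0  -  1  -  1  -  2  1  1  2  2  2  2  3  2  2  2  3
(- denotes ∞ / unreachable)

3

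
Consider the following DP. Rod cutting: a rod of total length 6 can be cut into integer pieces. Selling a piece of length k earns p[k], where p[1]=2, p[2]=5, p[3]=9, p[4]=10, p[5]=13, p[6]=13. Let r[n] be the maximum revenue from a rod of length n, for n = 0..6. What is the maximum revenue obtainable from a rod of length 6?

18

   n    0    1    2    3    4    5    6
r[n]    0    2    5    9   11   14   18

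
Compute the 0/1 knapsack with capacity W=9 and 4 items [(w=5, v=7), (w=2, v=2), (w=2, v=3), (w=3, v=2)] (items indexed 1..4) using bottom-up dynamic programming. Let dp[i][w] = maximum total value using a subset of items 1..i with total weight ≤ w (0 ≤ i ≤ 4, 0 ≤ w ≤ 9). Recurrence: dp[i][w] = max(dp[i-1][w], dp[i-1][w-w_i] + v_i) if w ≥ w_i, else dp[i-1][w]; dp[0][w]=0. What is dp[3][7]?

10

i\w   0   1   2   3   4   5   6   7   8   9
  0   0   0   0   0   0   0   0   0   0   0
  1   0   0   0   0   0   7   7   7   7   7
  2   0   0   2   2   2   7   7   9   9   9
  3   0   0   3   3   5   7   7  10  10  12
  4   0   0   3   3   5   7   7  10  10  12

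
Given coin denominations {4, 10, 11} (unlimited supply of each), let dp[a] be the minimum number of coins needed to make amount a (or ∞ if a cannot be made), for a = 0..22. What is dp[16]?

4

 a  0  1  2  3  4  5  6  7  8  9 10 11 12 13 14 15 16 17 18 19 20 21 22
dp  0  -  -  -  1  -  -  -  2  -  1  1  3  -  2  2  4  -  3  3  2  2  2
(- denotes ∞ / unreachable)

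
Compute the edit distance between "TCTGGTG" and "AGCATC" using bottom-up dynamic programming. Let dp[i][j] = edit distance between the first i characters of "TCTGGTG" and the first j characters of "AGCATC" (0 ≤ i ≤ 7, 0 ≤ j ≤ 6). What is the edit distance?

6

   ''  A  G  C  A  T  C
''  0  1  2  3  4  5  6
 T  1  1  2  3  4  4  5
 C  2  2  2  2  3  4  4
 T  3  3  3  3  3  3  4
 G  4  4  3  4  4  4  4
 G  5  5  4  4  5  5  5
 T  6  6  5  5  5  5  6
 G  7  7  6  6  6  6  6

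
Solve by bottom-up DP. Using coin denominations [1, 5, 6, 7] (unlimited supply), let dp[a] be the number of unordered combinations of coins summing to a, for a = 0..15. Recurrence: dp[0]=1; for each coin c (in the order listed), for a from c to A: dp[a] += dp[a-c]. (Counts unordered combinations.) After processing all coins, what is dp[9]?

4

after  coin     0     1     2     3     4     5     6     7     8     9    10    11    12    13    14    15
          1     1     1     1     1     1     1     1     1     1     1     1     1     1     1     1     1
          5     1     1     1     1     1     2     2     2     2     2     3     3     3     3     3     4
          6     1     1     1     1     1     2     3     3     3     3     4     5     6     6     6     7
          7     1     1     1     1     1     2     3     4     4     4     5     6     8     9    10    11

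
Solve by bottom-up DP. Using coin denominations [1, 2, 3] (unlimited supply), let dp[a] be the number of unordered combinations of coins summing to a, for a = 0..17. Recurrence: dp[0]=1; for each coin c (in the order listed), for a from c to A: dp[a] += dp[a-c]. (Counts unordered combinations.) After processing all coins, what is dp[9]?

after  coin     0     1     2     3     4     5     6     7     8     9    10    11    12    13    14    15    16    17
          1     1     1     1     1     1     1     1     1     1     1     1     1     1     1     1     1     1     1
          2     1     1     2     2     3     3     4     4     5     5     6     6     7     7     8     8     9     9
          3     1     1     2     3     4     5     7     8    10    12    14    16    19    21    24    27    30    33

12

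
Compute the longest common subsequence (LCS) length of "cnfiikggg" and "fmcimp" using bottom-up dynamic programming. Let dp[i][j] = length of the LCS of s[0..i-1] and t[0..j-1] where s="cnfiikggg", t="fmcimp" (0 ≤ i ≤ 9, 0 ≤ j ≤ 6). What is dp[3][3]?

1

   ''  f  m  c  i  m  p
''  0  0  0  0  0  0  0
 c  0  0  0  1  1  1  1
 n  0  0  0  1  1  1  1
 f  0  1  1  1  1  1  1
 i  0  1  1  1  2  2  2
 i  0  1  1  1  2  2  2
 k  0  1  1  1  2  2  2
 g  0  1  1  1  2  2  2
 g  0  1  1  1  2  2  2
 g  0  1  1  1  2  2  2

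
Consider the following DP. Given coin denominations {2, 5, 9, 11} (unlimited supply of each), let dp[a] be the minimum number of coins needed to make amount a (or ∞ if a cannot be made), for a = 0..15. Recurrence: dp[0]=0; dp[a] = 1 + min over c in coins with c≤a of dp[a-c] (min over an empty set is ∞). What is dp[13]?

 a  0  1  2  3  4  5  6  7  8  9 10 11 12 13 14 15
dp  0  -  1  -  2  1  3  2  4  1  2  1  3  2  2  3
(- denotes ∞ / unreachable)

2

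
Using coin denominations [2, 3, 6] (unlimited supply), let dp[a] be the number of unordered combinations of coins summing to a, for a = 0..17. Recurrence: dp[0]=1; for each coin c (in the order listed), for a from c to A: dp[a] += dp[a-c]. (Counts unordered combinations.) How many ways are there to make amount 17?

after  coin     0     1     2     3     4     5     6     7     8     9    10    11    12    13    14    15    16    17
          2     1     0     1     0     1     0     1     0     1     0     1     0     1     0     1     0     1     0
          3     1     0     1     1     1     1     2     1     2     2     2     2     3     2     3     3     3     3
          6     1     0     1     1     1     1     3     1     3     3     3     3     6     3     6     6     6     6

6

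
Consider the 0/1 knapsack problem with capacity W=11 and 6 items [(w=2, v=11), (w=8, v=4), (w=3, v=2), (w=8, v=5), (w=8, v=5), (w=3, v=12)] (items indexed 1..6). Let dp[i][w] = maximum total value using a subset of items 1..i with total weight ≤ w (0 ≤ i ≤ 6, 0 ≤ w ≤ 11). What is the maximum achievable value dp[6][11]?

25

i\w   0   1   2   3   4   5   6   7   8   9  10  11
  0   0   0   0   0   0   0   0   0   0   0   0   0
  1   0   0  11  11  11  11  11  11  11  11  11  11
  2   0   0  11  11  11  11  11  11  11  11  15  15
  3   0   0  11  11  11  13  13  13  13  13  15  15
  4   0   0  11  11  11  13  13  13  13  13  16  16
  5   0   0  11  11  11  13  13  13  13  13  16  16
  6   0   0  11  12  12  23  23  23  25  25  25  25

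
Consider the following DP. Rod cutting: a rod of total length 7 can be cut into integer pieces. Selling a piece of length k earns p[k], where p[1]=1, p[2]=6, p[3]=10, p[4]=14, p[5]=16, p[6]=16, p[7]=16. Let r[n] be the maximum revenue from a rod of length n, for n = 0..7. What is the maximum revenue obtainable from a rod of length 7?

24

   n    0    1    2    3    4    5    6    7
r[n]    0    1    6   10   14   16   20   24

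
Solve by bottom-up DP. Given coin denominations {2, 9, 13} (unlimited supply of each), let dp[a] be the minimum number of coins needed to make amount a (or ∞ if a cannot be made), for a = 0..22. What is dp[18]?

2

 a  0  1  2  3  4  5  6  7  8  9 10 11 12 13 14 15 16 17 18 19 20 21 22
dp  0  -  1  -  2  -  3  -  4  1  5  2  6  1  7  2  8  3  2  4  3  5  2
(- denotes ∞ / unreachable)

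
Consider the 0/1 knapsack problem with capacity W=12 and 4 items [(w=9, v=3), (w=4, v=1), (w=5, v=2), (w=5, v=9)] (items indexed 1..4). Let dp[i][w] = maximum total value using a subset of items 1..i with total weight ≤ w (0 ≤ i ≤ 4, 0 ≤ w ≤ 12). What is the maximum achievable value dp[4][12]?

11

i\w   0   1   2   3   4   5   6   7   8   9  10  11  12
  0   0   0   0   0   0   0   0   0   0   0   0   0   0
  1   0   0   0   0   0   0   0   0   0   3   3   3   3
  2   0   0   0   0   1   1   1   1   1   3   3   3   3
  3   0   0   0   0   1   2   2   2   2   3   3   3   3
  4   0   0   0   0   1   9   9   9   9  10  11  11  11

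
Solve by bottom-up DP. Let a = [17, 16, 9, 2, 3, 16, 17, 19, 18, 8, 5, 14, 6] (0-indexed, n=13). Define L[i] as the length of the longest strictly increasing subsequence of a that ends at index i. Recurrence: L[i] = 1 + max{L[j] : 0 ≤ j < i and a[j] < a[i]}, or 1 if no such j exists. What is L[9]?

3

   i    0    1    2    3    4    5    6    7    8    9   10   11   12
a[i]   17   16    9    2    3   16   17   19   18    8    5   14    6
L[i]    1    1    1    1    2    3    4    5    5    3    3    4    4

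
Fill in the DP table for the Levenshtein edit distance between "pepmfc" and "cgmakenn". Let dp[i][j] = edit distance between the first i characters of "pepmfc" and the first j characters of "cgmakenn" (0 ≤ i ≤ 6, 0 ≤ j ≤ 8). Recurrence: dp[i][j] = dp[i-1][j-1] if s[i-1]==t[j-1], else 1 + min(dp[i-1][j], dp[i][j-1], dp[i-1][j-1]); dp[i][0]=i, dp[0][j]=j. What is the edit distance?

8

   ''  c  g  m  a  k  e  n  n
''  0  1  2  3  4  5  6  7  8
 p  1  1  2  3  4  5  6  7  8
 e  2  2  2  3  4  5  5  6  7
 p  3  3  3  3  4  5  6  6  7
 m  4  4  4  3  4  5  6  7  7
 f  5  5  5  4  4  5  6  7  8
 c  6  5  6  5  5  5  6  7  8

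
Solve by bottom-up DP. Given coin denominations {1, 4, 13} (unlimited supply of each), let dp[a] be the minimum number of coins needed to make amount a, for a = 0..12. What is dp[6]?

3

 a  0  1  2  3  4  5  6  7  8  9 10 11 12
dp  0  1  2  3  1  2  3  4  2  3  4  5  3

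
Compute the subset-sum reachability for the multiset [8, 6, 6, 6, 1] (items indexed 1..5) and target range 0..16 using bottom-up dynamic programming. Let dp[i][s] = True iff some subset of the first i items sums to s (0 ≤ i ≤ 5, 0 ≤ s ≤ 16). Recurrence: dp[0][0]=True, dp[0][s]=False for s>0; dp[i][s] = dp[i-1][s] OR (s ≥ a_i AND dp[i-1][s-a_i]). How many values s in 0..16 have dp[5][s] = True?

10

i\s   0   1   2   3   4   5   6   7   8   9  10  11  12  13  14  15  16
  0   T   F   F   F   F   F   F   F   F   F   F   F   F   F   F   F   F
  1   T   F   F   F   F   F   F   F   T   F   F   F   F   F   F   F   F
  2   T   F   F   F   F   F   T   F   T   F   F   F   F   F   T   F   F
  3   T   F   F   F   F   F   T   F   T   F   F   F   T   F   T   F   F
  4   T   F   F   F   F   F   T   F   T   F   F   F   T   F   T   F   F
  5   T   T   F   F   F   F   T   T   T   T   F   F   T   T   T   T   F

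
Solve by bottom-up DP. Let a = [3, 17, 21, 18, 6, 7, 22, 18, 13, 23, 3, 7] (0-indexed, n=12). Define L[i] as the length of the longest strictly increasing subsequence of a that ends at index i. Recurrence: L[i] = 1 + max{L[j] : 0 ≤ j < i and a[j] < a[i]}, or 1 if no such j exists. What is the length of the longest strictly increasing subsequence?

5

   i    0    1    2    3    4    5    6    7    8    9   10   11
a[i]    3   17   21   18    6    7   22   18   13   23    3    7
L[i]    1    2    3    3    2    3    4    4    4    5    1    3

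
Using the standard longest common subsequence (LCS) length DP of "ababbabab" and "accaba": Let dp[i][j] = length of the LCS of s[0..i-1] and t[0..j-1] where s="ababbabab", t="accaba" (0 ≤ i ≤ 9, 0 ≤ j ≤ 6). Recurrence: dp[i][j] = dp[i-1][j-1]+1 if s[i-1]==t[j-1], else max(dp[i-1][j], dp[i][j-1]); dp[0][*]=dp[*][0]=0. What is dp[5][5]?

3

   ''  a  c  c  a  b  a
''  0  0  0  0  0  0  0
 a  0  1  1  1  1  1  1
 b  0  1  1  1  1  2  2
 a  0  1  1  1  2  2  3
 b  0  1  1  1  2  3  3
 b  0  1  1  1  2  3  3
 a  0  1  1  1  2  3  4
 b  0  1  1  1  2  3  4
 a  0  1  1  1  2  3  4
 b  0  1  1  1  2  3  4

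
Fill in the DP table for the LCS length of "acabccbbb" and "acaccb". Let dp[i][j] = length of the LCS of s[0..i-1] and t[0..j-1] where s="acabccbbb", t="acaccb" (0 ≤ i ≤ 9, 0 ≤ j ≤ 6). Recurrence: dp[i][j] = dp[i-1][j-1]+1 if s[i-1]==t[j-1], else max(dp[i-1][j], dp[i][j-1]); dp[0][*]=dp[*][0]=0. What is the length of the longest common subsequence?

   ''  a  c  a  c  c  b
''  0  0  0  0  0  0  0
 a  0  1  1  1  1  1  1
 c  0  1  2  2  2  2  2
 a  0  1  2  3  3  3  3
 b  0  1  2  3  3  3  4
 c  0  1  2  3  4  4  4
 c  0  1  2  3  4  5  5
 b  0  1  2  3  4  5  6
 b  0  1  2  3  4  5  6
 b  0  1  2  3  4  5  6

6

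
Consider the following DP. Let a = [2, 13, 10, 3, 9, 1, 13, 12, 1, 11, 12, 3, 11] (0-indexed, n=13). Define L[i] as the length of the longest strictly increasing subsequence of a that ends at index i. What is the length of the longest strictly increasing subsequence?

5

   i    0    1    2    3    4    5    6    7    8    9   10   11   12
a[i]    2   13   10    3    9    1   13   12    1   11   12    3   11
L[i]    1    2    2    2    3    1    4    4    1    4    5    2    4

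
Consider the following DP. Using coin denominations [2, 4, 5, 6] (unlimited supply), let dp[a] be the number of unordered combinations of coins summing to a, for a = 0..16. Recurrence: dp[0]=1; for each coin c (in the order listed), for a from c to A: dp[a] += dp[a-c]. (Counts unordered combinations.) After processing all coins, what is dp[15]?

after  coin     0     1     2     3     4     5     6     7     8     9    10    11    12    13    14    15    16
          2     1     0     1     0     1     0     1     0     1     0     1     0     1     0     1     0     1
          4     1     0     1     0     2     0     2     0     3     0     3     0     4     0     4     0     5
          5     1     0     1     0     2     1     2     1     3     2     4     2     5     3     6     4     7
          6     1     0     1     0     2     1     3     1     4     2     6     3     8     4    10     6    13

6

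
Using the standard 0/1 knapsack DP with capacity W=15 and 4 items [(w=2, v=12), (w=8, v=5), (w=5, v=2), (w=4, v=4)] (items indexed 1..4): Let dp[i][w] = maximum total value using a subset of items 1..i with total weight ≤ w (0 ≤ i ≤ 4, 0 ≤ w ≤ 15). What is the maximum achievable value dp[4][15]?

i\w   0   1   2   3   4   5   6   7   8   9  10  11  12  13  14  15
  0   0   0   0   0   0   0   0   0   0   0   0   0   0   0   0   0
  1   0   0  12  12  12  12  12  12  12  12  12  12  12  12  12  12
  2   0   0  12  12  12  12  12  12  12  12  17  17  17  17  17  17
  3   0   0  12  12  12  12  12  14  14  14  17  17  17  17  17  19
  4   0   0  12  12  12  12  16  16  16  16  17  18  18  18  21  21

21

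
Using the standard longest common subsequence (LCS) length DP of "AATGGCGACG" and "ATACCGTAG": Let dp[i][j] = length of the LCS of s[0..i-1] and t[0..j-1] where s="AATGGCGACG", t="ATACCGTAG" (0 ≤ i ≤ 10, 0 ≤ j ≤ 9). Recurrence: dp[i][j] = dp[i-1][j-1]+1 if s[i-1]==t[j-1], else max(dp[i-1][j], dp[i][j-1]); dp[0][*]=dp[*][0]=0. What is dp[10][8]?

   ''  A  T  A  C  C  G  T  A  G
''  0  0  0  0  0  0  0  0  0  0
 A  0  1  1  1  1  1  1  1  1  1
 A  0  1  1  2  2  2  2  2  2  2
 T  0  1  2  2  2  2  2  3  3  3
 G  0  1  2  2  2  2  3  3  3  4
 G  0  1  2  2  2  2  3  3  3  4
 C  0  1  2  2  3  3  3  3  3  4
 G  0  1  2  2  3  3  4  4  4  4
 A  0  1  2  3  3  3  4  4  5  5
 C  0  1  2  3  4  4  4  4  5  5
 G  0  1  2  3  4  4  5  5  5  6

5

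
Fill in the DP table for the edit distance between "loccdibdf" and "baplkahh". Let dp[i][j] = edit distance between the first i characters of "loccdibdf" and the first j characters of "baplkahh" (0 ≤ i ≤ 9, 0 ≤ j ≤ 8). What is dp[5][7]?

   ''  b  a  p  l  k  a  h  h
''  0  1  2  3  4  5  6  7  8
 l  1  1  2  3  3  4  5  6  7
 o  2  2  2  3  4  4  5  6  7
 c  3  3  3  3  4  5  5  6  7
 c  4  4  4  4  4  5  6  6  7
 d  5  5  5  5  5  5  6  7  7
 i  6  6  6  6  6  6  6  7  8
 b  7  6  7  7  7  7  7  7  8
 d  8  7  7  8  8  8  8  8  8
 f  9  8  8  8  9  9  9  9  9

7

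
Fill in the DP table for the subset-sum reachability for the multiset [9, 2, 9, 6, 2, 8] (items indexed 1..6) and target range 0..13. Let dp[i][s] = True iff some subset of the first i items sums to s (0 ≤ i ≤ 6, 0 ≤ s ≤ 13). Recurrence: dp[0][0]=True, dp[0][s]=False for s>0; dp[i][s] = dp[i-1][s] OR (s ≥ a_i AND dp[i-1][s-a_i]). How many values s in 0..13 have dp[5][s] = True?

i\s   0   1   2   3   4   5   6   7   8   9  10  11  12  13
  0   T   F   F   F   F   F   F   F   F   F   F   F   F   F
  1   T   F   F   F   F   F   F   F   F   T   F   F   F   F
  2   T   F   T   F   F   F   F   F   F   T   F   T   F   F
  3   T   F   T   F   F   F   F   F   F   T   F   T   F   F
  4   T   F   T   F   F   F   T   F   T   T   F   T   F   F
  5   T   F   T   F   T   F   T   F   T   T   T   T   F   T
  6   T   F   T   F   T   F   T   F   T   T   T   T   T   T

9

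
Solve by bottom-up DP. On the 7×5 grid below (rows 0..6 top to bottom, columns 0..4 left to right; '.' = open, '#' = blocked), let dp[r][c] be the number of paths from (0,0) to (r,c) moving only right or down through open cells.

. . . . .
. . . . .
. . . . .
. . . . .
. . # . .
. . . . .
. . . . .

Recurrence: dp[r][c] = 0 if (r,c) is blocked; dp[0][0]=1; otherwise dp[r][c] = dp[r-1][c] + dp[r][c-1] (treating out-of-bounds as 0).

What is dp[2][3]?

10

r\c   0   1   2   3   4
  0   1   1   1   1   1
  1   1   2   3   4   5
  2   1   3   6  10  15
  3   1   4  10  20  35
  4   1   5   0  20  55
  5   1   6   6  26  81
  6   1   7  13  39 120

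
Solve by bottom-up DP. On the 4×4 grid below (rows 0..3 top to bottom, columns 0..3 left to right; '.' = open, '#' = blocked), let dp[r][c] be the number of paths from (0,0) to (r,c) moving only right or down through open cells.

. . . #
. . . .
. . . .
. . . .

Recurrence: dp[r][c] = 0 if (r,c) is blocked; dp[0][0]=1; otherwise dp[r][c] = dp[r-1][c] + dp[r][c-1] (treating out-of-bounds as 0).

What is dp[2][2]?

6

r\c   0   1   2   3
  0   1   1   1   0
  1   1   2   3   3
  2   1   3   6   9
  3   1   4  10  19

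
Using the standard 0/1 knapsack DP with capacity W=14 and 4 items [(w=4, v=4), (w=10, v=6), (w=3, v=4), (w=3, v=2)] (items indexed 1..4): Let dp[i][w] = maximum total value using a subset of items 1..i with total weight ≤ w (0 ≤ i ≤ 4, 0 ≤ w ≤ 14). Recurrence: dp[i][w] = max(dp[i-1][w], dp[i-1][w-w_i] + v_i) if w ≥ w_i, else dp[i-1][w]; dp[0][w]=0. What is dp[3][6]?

i\w   0   1   2   3   4   5   6   7   8   9  10  11  12  13  14
  0   0   0   0   0   0   0   0   0   0   0   0   0   0   0   0
  1   0   0   0   0   4   4   4   4   4   4   4   4   4   4   4
  2   0   0   0   0   4   4   4   4   4   4   6   6   6   6  10
  3   0   0   0   4   4   4   4   8   8   8   8   8   8  10  10
  4   0   0   0   4   4   4   6   8   8   8  10  10  10  10  10

4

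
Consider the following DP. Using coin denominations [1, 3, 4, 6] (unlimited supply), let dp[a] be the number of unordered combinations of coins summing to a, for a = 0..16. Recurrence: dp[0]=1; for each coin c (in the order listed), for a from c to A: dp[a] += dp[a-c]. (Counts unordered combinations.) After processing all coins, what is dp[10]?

after  coin     0     1     2     3     4     5     6     7     8     9    10    11    12    13    14    15    16
          1     1     1     1     1     1     1     1     1     1     1     1     1     1     1     1     1     1
          3     1     1     1     2     2     2     3     3     3     4     4     4     5     5     5     6     6
          4     1     1     1     2     3     3     4     5     6     7     8     9    11    12    13    15    17
          6     1     1     1     2     3     3     5     6     7     9    11    12    16    18    20    24    28

11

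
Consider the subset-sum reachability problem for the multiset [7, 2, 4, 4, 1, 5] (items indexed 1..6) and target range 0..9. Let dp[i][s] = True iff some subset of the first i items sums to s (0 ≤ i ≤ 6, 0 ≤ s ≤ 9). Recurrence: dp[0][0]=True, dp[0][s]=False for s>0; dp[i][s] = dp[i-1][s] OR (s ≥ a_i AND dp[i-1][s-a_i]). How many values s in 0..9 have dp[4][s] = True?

7

i\s   0   1   2   3   4   5   6   7   8   9
  0   T   F   F   F   F   F   F   F   F   F
  1   T   F   F   F   F   F   F   T   F   F
  2   T   F   T   F   F   F   F   T   F   T
  3   T   F   T   F   T   F   T   T   F   T
  4   T   F   T   F   T   F   T   T   T   T
  5   T   T   T   T   T   T   T   T   T   T
  6   T   T   T   T   T   T   T   T   T   T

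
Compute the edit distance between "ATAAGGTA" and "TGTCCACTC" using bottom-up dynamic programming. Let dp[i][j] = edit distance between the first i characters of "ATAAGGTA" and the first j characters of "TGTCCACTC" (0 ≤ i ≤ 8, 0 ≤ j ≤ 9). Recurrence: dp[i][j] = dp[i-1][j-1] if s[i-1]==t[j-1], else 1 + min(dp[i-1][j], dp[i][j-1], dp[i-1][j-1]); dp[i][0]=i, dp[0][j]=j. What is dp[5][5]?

5

   ''  T  G  T  C  C  A  C  T  C
''  0  1  2  3  4  5  6  7  8  9
 A  1  1  2  3  4  5  5  6  7  8
 T  2  1  2  2  3  4  5  6  6  7
 A  3  2  2  3  3  4  4  5  6  7
 A  4  3  3  3  4  4  4  5  6  7
 G  5  4  3  4  4  5  5  5  6  7
 G  6  5  4  4  5  5  6  6  6  7
 T  7  6  5  4  5  6  6  7  6  7
 A  8  7  6  5  5  6  6  7  7  7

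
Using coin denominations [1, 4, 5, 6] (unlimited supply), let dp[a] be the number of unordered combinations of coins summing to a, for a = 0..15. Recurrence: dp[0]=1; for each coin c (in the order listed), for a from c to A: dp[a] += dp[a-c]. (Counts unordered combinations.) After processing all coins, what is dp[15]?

16

after  coin     0     1     2     3     4     5     6     7     8     9    10    11    12    13    14    15
          1     1     1     1     1     1     1     1     1     1     1     1     1     1     1     1     1
          4     1     1     1     1     2     2     2     2     3     3     3     3     4     4     4     4
          5     1     1     1     1     2     3     3     3     4     5     6     6     7     8     9    10
          6     1     1     1     1     2     3     4     4     5     6     8     9    11    12    14    16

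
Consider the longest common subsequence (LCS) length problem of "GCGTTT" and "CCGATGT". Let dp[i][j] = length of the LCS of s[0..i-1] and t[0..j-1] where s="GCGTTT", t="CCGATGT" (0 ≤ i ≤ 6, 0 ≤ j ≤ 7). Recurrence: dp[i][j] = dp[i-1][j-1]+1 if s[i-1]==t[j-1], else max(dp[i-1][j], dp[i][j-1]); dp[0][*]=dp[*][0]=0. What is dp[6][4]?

   ''  C  C  G  A  T  G  T
''  0  0  0  0  0  0  0  0
 G  0  0  0  1  1  1  1  1
 C  0  1  1  1  1  1  1  1
 G  0  1  1  2  2  2  2  2
 T  0  1  1  2  2  3  3  3
 T  0  1  1  2  2  3  3  4
 T  0  1  1  2  2  3  3  4

2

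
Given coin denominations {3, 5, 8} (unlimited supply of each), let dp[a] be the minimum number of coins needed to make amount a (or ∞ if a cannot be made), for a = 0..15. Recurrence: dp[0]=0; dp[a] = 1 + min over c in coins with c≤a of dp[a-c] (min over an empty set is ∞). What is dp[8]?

 a  0  1  2  3  4  5  6  7  8  9 10 11 12 13 14 15
dp  0  -  -  1  -  1  2  -  1  3  2  2  4  2  3  3
(- denotes ∞ / unreachable)

1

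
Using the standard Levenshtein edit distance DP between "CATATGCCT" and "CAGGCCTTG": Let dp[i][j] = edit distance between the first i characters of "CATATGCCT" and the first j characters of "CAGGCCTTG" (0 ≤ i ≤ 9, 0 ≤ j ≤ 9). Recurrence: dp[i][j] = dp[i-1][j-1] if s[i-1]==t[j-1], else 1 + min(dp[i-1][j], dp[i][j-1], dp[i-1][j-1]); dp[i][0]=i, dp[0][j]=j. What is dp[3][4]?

2

   ''  C  A  G  G  C  C  T  T  G
''  0  1  2  3  4  5  6  7  8  9
 C  1  0  1  2  3  4  5  6  7  8
 A  2  1  0  1  2  3  4  5  6  7
 T  3  2  1  1  2  3  4  4  5  6
 A  4  3  2  2  2  3  4  5  5  6
 T  5  4  3  3  3  3  4  4  5  6
 G  6  5  4  3  3  4  4  5  5  5
 C  7  6  5  4  4  3  4  5  6  6
 C  8  7  6  5  5  4  3  4  5  6
 T  9  8  7  6  6  5  4  3  4  5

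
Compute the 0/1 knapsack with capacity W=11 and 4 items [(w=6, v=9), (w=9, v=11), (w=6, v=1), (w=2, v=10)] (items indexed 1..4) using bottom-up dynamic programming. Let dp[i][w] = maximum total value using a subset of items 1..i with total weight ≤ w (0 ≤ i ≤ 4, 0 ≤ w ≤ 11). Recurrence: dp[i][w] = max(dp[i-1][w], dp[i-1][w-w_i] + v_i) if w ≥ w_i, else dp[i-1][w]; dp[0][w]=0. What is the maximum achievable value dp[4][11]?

21

i\w   0   1   2   3   4   5   6   7   8   9  10  11
  0   0   0   0   0   0   0   0   0   0   0   0   0
  1   0   0   0   0   0   0   9   9   9   9   9   9
  2   0   0   0   0   0   0   9   9   9  11  11  11
  3   0   0   0   0   0   0   9   9   9  11  11  11
  4   0   0  10  10  10  10  10  10  19  19  19  21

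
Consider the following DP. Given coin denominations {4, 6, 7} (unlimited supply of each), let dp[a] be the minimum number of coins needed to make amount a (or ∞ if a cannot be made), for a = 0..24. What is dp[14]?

 a  0  1  2  3  4  5  6  7  8  9 10 11 12 13 14 15 16 17 18 19 20 21 22 23 24
dp  0  -  -  -  1  -  1  1  2  -  2  2  2  2  2  3  3  3  3  3  3  3  4  4  4
(- denotes ∞ / unreachable)

2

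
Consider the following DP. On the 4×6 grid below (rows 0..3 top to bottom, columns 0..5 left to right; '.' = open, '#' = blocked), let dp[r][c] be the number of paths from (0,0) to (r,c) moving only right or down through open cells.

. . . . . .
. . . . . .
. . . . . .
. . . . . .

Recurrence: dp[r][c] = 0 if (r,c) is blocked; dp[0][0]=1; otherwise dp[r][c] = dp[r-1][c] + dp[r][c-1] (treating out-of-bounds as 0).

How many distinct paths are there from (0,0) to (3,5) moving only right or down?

r\c   0   1   2   3   4   5
  0   1   1   1   1   1   1
  1   1   2   3   4   5   6
  2   1   3   6  10  15  21
  3   1   4  10  20  35  56

56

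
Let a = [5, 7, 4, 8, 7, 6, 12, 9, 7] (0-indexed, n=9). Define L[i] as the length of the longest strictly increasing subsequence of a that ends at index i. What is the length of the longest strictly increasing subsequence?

   i    0    1    2    3    4    5    6    7    8
a[i]    5    7    4    8    7    6   12    9    7
L[i]    1    2    1    3    2    2    4    4    3

4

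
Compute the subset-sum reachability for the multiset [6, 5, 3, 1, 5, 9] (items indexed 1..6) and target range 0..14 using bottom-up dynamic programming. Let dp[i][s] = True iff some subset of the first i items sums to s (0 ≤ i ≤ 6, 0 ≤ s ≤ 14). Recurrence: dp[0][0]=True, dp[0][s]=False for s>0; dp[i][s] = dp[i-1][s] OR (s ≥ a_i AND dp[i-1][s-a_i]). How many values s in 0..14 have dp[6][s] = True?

14

i\s   0   1   2   3   4   5   6   7   8   9  10  11  12  13  14
  0   T   F   F   F   F   F   F   F   F   F   F   F   F   F   F
  1   T   F   F   F   F   F   T   F   F   F   F   F   F   F   F
  2   T   F   F   F   F   T   T   F   F   F   F   T   F   F   F
  3   T   F   F   T   F   T   T   F   T   T   F   T   F   F   T
  4   T   T   F   T   T   T   T   T   T   T   T   T   T   F   T
  5   T   T   F   T   T   T   T   T   T   T   T   T   T   T   T
  6   T   T   F   T   T   T   T   T   T   T   T   T   T   T   T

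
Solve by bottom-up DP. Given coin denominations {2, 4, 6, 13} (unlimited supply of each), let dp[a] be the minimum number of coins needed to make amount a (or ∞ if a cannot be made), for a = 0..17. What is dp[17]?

 a  0  1  2  3  4  5  6  7  8  9 10 11 12 13 14 15 16 17
dp  0  -  1  -  1  -  1  -  2  -  2  -  2  1  3  2  3  2
(- denotes ∞ / unreachable)

2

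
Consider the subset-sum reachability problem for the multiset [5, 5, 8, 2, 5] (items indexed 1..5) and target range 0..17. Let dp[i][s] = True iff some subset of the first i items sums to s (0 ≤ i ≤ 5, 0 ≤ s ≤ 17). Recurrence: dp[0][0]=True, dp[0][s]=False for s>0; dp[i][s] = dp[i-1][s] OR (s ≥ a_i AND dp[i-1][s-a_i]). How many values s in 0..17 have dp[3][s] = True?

i\s   0   1   2   3   4   5   6   7   8   9  10  11  12  13  14  15  16  17
  0   T   F   F   F   F   F   F   F   F   F   F   F   F   F   F   F   F   F
  1   T   F   F   F   F   T   F   F   F   F   F   F   F   F   F   F   F   F
  2   T   F   F   F   F   T   F   F   F   F   T   F   F   F   F   F   F   F
  3   T   F   F   F   F   T   F   F   T   F   T   F   F   T   F   F   F   F
  4   T   F   T   F   F   T   F   T   T   F   T   F   T   T   F   T   F   F
  5   T   F   T   F   F   T   F   T   T   F   T   F   T   T   F   T   F   T

5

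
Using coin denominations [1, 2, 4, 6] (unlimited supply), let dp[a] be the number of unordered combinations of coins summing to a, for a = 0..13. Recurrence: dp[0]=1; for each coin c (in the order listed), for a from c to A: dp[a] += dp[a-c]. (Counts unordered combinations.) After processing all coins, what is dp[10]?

16

after  coin     0     1     2     3     4     5     6     7     8     9    10    11    12    13
          1     1     1     1     1     1     1     1     1     1     1     1     1     1     1
          2     1     1     2     2     3     3     4     4     5     5     6     6     7     7
          4     1     1     2     2     4     4     6     6     9     9    12    12    16    16
          6     1     1     2     2     4     4     7     7    11    11    16    16    23    23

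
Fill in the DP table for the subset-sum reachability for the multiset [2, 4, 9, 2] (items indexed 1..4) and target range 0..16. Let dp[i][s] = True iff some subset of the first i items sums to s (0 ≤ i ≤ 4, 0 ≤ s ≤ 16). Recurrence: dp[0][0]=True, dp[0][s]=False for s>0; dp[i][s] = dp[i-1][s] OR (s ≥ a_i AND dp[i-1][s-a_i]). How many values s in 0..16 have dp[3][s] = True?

i\s   0   1   2   3   4   5   6   7   8   9  10  11  12  13  14  15  16
  0   T   F   F   F   F   F   F   F   F   F   F   F   F   F   F   F   F
  1   T   F   T   F   F   F   F   F   F   F   F   F   F   F   F   F   F
  2   T   F   T   F   T   F   T   F   F   F   F   F   F   F   F   F   F
  3   T   F   T   F   T   F   T   F   F   T   F   T   F   T   F   T   F
  4   T   F   T   F   T   F   T   F   T   T   F   T   F   T   F   T   F

8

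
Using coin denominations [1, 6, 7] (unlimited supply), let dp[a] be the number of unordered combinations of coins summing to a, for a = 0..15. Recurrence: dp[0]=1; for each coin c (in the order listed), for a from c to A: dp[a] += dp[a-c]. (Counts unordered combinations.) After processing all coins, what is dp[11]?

after  coin     0     1     2     3     4     5     6     7     8     9    10    11    12    13    14    15
          1     1     1     1     1     1     1     1     1     1     1     1     1     1     1     1     1
          6     1     1     1     1     1     1     2     2     2     2     2     2     3     3     3     3
          7     1     1     1     1     1     1     2     3     3     3     3     3     4     5     6     6

3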